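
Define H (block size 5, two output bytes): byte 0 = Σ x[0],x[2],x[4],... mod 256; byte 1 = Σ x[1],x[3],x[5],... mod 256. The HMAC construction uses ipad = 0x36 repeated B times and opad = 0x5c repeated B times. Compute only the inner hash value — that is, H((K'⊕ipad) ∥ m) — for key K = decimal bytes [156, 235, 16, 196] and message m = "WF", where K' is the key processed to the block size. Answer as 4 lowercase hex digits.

Key decimal bytes [156, 235, 16, 196] = 9c eb 10 c4 is 4 bytes ≤ B = 5; zero-pad to 5 bytes: K' = 9c eb 10 c4 00.
K' ⊕ ipad = aa dd 26 f2 36.
Inner input = aa dd 26 f2 36 ∥ 57 46.
Inner hash: even-index sum = 332 mod 256 = 76; odd-index sum = 550 mod 256 = 38 → 4c 26.

4c26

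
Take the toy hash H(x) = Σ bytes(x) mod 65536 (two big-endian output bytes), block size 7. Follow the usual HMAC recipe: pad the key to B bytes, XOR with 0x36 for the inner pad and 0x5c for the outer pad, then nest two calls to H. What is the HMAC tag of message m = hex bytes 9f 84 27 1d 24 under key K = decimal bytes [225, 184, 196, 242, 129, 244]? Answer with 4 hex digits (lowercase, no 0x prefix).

0523

Key decimal bytes [225, 184, 196, 242, 129, 244] = e1 b8 c4 f2 81 f4 is 6 bytes ≤ B = 7; zero-pad to 7 bytes: K' = e1 b8 c4 f2 81 f4 00.
K' ⊕ ipad = d7 8e f2 c4 b7 c2 36.  K' ⊕ opad = bd e4 98 ae dd a8 5c.
Inner input = (K'⊕ipad) ∥ m = d7 8e f2 c4 b7 c2 36 ∥ 9f 84 27 1d 24.
Inner hash: sum = 215+142+242+196+183+194+54+159+132+39+29+36 = 1621 → 06 55.
Outer input = (K'⊕opad) ∥ inner = bd e4 98 ae dd a8 5c ∥ 06 55.
Outer hash (tag): sum = 189+228+152+174+221+168+92+6+85 = 1315 → 05 23.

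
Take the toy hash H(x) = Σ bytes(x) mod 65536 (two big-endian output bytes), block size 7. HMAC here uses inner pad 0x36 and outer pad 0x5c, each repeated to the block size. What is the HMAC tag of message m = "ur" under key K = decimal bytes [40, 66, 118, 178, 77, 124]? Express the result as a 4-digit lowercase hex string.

0272

Key decimal bytes [40, 66, 118, 178, 77, 124] = 28 42 76 b2 4d 7c is 6 bytes ≤ B = 7; zero-pad to 7 bytes: K' = 28 42 76 b2 4d 7c 00.
K' ⊕ ipad = 1e 74 40 84 7b 4a 36.  K' ⊕ opad = 74 1e 2a ee 11 20 5c.
Inner input = (K'⊕ipad) ∥ m = 1e 74 40 84 7b 4a 36 ∥ 75 72.
Inner hash: sum = 30+116+64+132+123+74+54+117+114 = 824 → 03 38.
Outer input = (K'⊕opad) ∥ inner = 74 1e 2a ee 11 20 5c ∥ 03 38.
Outer hash (tag): sum = 116+30+42+238+17+32+92+3+56 = 626 → 02 72.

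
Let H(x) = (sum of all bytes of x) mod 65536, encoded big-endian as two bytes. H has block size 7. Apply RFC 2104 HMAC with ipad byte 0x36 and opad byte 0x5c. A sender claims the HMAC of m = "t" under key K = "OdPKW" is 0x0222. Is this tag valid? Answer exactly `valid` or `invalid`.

Key "OdPKW" = 4f 64 50 4b 57 is 5 bytes ≤ B = 7; zero-pad to 7 bytes: K' = 4f 64 50 4b 57 00 00.
K' ⊕ ipad = 79 52 66 7d 61 36 36; K' ⊕ opad = 13 38 0c 17 0b 5c 5c.
Inner hash: sum = 121+82+102+125+97+54+54+116 = 751 → 02 ef.
Outer hash (recomputed tag): sum = 19+56+12+23+11+92+92+2+239 = 546 → 02 22.
Recomputed tag = 0222; claimed = 0222 → match.

valid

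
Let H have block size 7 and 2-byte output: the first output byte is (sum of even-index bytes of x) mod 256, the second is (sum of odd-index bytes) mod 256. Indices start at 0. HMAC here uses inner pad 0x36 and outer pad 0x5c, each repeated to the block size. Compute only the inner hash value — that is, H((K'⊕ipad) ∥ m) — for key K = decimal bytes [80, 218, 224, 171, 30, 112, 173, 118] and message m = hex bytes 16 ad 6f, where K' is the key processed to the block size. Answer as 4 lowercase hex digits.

1c4e

Key decimal bytes [80, 218, 224, 171, 30, 112, 173, 118] = 50 da e0 ab 1e 70 ad 76 is 8 bytes > B = 7, so hash it first: H(key) = fb 6b, then zero-pad to 7 bytes: K' = fb 6b 00 00 00 00 00.
K' ⊕ ipad = cd 5d 36 36 36 36 36.
Inner input = cd 5d 36 36 36 36 36 ∥ 16 ad 6f.
Inner hash: even-index sum = 540 mod 256 = 28; odd-index sum = 334 mod 256 = 78 → 1c 4e.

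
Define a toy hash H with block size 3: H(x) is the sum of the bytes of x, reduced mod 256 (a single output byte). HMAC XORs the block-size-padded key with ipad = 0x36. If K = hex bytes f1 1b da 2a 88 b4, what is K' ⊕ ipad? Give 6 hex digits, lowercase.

Key hex bytes f1 1b da 2a 88 b4 is 6 bytes > B = 3, so hash it first: H(key) = 4c, then zero-pad to 3 bytes: K' = 4c 00 00.
XOR each byte with 0x36: 4c⊕36=7a, 00⊕36=36, 00⊕36=36.

7a3636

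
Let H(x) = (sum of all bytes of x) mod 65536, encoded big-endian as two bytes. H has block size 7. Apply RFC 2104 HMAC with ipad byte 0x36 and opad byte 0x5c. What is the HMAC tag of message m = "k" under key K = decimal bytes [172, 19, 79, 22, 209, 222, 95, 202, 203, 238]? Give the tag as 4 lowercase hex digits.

Key decimal bytes [172, 19, 79, 22, 209, 222, 95, 202, 203, 238] = ac 13 4f 16 d1 de 5f ca cb ee is 10 bytes > B = 7, so hash it first: H(key) = 05 b5, then zero-pad to 7 bytes: K' = 05 b5 00 00 00 00 00.
K' ⊕ ipad = 33 83 36 36 36 36 36.  K' ⊕ opad = 59 e9 5c 5c 5c 5c 5c.
Inner input = (K'⊕ipad) ∥ m = 33 83 36 36 36 36 36 ∥ 6b.
Inner hash: sum = 51+131+54+54+54+54+54+107 = 559 → 02 2f.
Outer input = (K'⊕opad) ∥ inner = 59 e9 5c 5c 5c 5c 5c ∥ 02 2f.
Outer hash (tag): sum = 89+233+92+92+92+92+92+2+47 = 831 → 03 3f.

033f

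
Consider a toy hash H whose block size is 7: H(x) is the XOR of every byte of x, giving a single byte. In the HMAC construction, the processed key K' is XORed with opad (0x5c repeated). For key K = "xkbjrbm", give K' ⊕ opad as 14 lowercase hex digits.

Key "xkbjrbm" = 78 6b 62 6a 72 62 6d is exactly B = 7 bytes: K' = 78 6b 62 6a 72 62 6d.
XOR each byte with 0x5c: 78⊕5c=24, 6b⊕5c=37, 62⊕5c=3e, 6a⊕5c=36, 72⊕5c=2e, 62⊕5c=3e, 6d⊕5c=31.

24373e362e3e31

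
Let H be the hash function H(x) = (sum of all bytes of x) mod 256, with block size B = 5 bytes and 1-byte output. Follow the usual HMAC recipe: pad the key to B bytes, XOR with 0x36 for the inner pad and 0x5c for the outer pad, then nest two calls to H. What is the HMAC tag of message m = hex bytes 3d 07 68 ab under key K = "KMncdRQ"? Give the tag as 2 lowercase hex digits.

11

Key "KMncdRQ" = 4b 4d 6e 63 64 52 51 is 7 bytes > B = 5, so hash it first: H(key) = 70, then zero-pad to 5 bytes: K' = 70 00 00 00 00.
K' ⊕ ipad = 46 36 36 36 36.  K' ⊕ opad = 2c 5c 5c 5c 5c.
Inner input = (K'⊕ipad) ∥ m = 46 36 36 36 36 ∥ 3d 07 68 ab.
Inner hash: sum = 70+54+54+54+54+61+7+104+171 = 629; mod 256 = 117 → 75.
Outer input = (K'⊕opad) ∥ inner = 2c 5c 5c 5c 5c ∥ 75.
Outer hash (tag): sum = 44+92+92+92+92+117 = 529; mod 256 = 17 → 11.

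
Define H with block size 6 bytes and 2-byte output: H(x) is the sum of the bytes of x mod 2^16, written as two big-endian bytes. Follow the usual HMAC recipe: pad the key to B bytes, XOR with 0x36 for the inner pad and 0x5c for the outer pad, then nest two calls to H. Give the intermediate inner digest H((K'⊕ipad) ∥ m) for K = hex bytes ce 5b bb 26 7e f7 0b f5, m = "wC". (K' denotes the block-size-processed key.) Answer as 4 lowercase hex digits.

020d

Key hex bytes ce 5b bb 26 7e f7 0b f5 is 8 bytes > B = 6, so hash it first: H(key) = 04 7f, then zero-pad to 6 bytes: K' = 04 7f 00 00 00 00.
K' ⊕ ipad = 32 49 36 36 36 36.
Inner input = 32 49 36 36 36 36 ∥ 77 43.
Inner hash: sum = 50+73+54+54+54+54+119+67 = 525 → 02 0d.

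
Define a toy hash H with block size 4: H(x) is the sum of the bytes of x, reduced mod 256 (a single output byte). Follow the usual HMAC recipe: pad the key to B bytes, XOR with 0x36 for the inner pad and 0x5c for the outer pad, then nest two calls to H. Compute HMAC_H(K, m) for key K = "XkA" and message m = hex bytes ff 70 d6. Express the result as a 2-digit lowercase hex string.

71

Key "XkA" = 58 6b 41 is 3 bytes ≤ B = 4; zero-pad to 4 bytes: K' = 58 6b 41 00.
K' ⊕ ipad = 6e 5d 77 36.  K' ⊕ opad = 04 37 1d 5c.
Inner input = (K'⊕ipad) ∥ m = 6e 5d 77 36 ∥ ff 70 d6.
Inner hash: sum = 110+93+119+54+255+112+214 = 957; mod 256 = 189 → bd.
Outer input = (K'⊕opad) ∥ inner = 04 37 1d 5c ∥ bd.
Outer hash (tag): sum = 4+55+29+92+189 = 369; mod 256 = 113 → 71.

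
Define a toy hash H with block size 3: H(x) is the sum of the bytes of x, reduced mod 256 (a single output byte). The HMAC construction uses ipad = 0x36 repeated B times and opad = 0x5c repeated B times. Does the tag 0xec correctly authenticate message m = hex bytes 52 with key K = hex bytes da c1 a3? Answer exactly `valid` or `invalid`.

Key hex bytes da c1 a3 is exactly B = 3 bytes: K' = da c1 a3.
K' ⊕ ipad = ec f7 95; K' ⊕ opad = 86 9d ff.
Inner hash: sum = 236+247+149+82 = 714; mod 256 = 202 → ca.
Outer hash (recomputed tag): sum = 134+157+255+202 = 748; mod 256 = 236 → ec.
Recomputed tag = ec; claimed = ec → match.

valid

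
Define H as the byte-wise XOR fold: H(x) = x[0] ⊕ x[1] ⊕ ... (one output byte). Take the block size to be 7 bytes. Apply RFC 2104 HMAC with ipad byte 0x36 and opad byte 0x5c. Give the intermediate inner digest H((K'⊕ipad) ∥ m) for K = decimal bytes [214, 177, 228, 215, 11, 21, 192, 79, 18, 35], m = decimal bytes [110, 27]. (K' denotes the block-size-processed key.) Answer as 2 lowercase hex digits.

b7

Key decimal bytes [214, 177, 228, 215, 11, 21, 192, 79, 18, 35] = d6 b1 e4 d7 0b 15 c0 4f 12 23 is 10 bytes > B = 7, so hash it first: H(key) = f4, then zero-pad to 7 bytes: K' = f4 00 00 00 00 00 00.
K' ⊕ ipad = c2 36 36 36 36 36 36.
Inner input = c2 36 36 36 36 36 36 ∥ 6e 1b.
Inner hash: XOR c2⊕36⊕36⊕36⊕36⊕36⊕36⊕6e⊕1b = b7.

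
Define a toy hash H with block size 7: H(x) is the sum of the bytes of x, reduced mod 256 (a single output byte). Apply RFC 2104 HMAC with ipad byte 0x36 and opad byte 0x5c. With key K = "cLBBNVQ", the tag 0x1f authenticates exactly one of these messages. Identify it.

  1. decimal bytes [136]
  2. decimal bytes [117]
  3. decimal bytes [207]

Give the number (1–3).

2

Key "cLBBNVQ" = 63 4c 42 42 4e 56 51 is exactly B = 7 bytes: K' = 63 4c 42 42 4e 56 51.
K' ⊕ ipad = 55 7a 74 74 78 60 67; K' ⊕ opad = 3f 10 1e 1e 12 0a 0d.
m1: inner = H(55 7a 74 74 78 60 67 88) = 7e; tag = H(3f 10 1e 1e 12 0a 0d 7e) = 32
m2: inner = H(55 7a 74 74 78 60 67 75) = 6b; tag = H(3f 10 1e 1e 12 0a 0d 6b) = 1f ← matches
m3: inner = H(55 7a 74 74 78 60 67 cf) = c5; tag = H(3f 10 1e 1e 12 0a 0d c5) = 79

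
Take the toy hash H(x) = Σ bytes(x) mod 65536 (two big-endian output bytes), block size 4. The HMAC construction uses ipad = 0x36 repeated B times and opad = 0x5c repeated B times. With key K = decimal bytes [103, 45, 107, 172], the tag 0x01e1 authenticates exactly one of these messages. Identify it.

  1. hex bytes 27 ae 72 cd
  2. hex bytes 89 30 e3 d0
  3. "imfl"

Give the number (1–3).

3

Key decimal bytes [103, 45, 107, 172] = 67 2d 6b ac is exactly B = 4 bytes: K' = 67 2d 6b ac.
K' ⊕ ipad = 51 1b 5d 9a; K' ⊕ opad = 3b 71 37 f0.
m1: inner = H(51 1b 5d 9a 27 ae 72 cd) = 03 77; tag = H(3b 71 37 f0 03 77) = 024d
m2: inner = H(51 1b 5d 9a 89 30 e3 d0) = 03 cf; tag = H(3b 71 37 f0 03 cf) = 02a5
m3: inner = H(51 1b 5d 9a 69 6d 66 6c) = 03 0b; tag = H(3b 71 37 f0 03 0b) = 01e1 ← matches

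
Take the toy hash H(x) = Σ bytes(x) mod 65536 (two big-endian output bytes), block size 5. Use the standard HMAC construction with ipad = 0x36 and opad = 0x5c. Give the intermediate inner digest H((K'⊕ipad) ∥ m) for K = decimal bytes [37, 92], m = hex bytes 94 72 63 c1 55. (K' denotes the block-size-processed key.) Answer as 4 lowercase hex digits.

039e

Key decimal bytes [37, 92] = 25 5c is 2 bytes ≤ B = 5; zero-pad to 5 bytes: K' = 25 5c 00 00 00.
K' ⊕ ipad = 13 6a 36 36 36.
Inner input = 13 6a 36 36 36 ∥ 94 72 63 c1 55.
Inner hash: sum = 19+106+54+54+54+148+114+99+193+85 = 926 → 03 9e.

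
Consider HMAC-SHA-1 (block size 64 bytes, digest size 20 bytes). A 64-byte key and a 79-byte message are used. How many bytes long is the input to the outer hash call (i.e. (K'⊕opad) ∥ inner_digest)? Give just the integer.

Key is 64 ≤ 64 bytes, zero-padded: |K'| = 64.
Outer input = (K'⊕opad) ∥ H(inner) → 64 + 20 = 84 bytes.

84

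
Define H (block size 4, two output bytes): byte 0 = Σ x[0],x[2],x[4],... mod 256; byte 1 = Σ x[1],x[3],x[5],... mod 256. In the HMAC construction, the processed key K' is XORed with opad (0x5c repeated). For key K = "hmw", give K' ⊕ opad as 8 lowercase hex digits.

34312b5c

Key "hmw" = 68 6d 77 is 3 bytes ≤ B = 4; zero-pad to 4 bytes: K' = 68 6d 77 00.
XOR each byte with 0x5c: 68⊕5c=34, 6d⊕5c=31, 77⊕5c=2b, 00⊕5c=5c.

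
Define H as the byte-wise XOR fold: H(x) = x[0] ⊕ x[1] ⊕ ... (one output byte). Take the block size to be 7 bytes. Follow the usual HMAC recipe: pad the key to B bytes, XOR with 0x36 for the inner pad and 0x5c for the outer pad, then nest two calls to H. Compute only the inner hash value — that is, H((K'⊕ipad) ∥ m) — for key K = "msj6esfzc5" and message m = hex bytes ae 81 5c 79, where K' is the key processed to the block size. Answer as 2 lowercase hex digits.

22

Key "msj6esfzc5" = 6d 73 6a 36 65 73 66 7a 63 35 is 10 bytes > B = 7, so hash it first: H(key) = 1e, then zero-pad to 7 bytes: K' = 1e 00 00 00 00 00 00.
K' ⊕ ipad = 28 36 36 36 36 36 36.
Inner input = 28 36 36 36 36 36 36 ∥ ae 81 5c 79.
Inner hash: XOR 28⊕36⊕36⊕36⊕36⊕36⊕36⊕ae⊕81⊕5c⊕79 = 22.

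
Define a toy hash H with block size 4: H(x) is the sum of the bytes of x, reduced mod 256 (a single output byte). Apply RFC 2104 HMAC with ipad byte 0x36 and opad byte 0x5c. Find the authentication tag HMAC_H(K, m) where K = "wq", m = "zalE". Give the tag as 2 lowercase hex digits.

Key "wq" = 77 71 is 2 bytes ≤ B = 4; zero-pad to 4 bytes: K' = 77 71 00 00.
K' ⊕ ipad = 41 47 36 36.  K' ⊕ opad = 2b 2d 5c 5c.
Inner input = (K'⊕ipad) ∥ m = 41 47 36 36 ∥ 7a 61 6c 45.
Inner hash: sum = 65+71+54+54+122+97+108+69 = 640; mod 256 = 128 → 80.
Outer input = (K'⊕opad) ∥ inner = 2b 2d 5c 5c ∥ 80.
Outer hash (tag): sum = 43+45+92+92+128 = 400; mod 256 = 144 → 90.

90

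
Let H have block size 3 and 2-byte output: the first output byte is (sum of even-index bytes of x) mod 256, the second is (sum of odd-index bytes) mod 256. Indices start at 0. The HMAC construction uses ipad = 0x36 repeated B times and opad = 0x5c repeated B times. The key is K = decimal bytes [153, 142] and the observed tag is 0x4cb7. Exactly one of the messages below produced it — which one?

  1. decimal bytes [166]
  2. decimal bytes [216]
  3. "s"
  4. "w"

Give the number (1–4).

3

Key decimal bytes [153, 142] = 99 8e is 2 bytes ≤ B = 3; zero-pad to 3 bytes: K' = 99 8e 00.
K' ⊕ ipad = af b8 36; K' ⊕ opad = c5 d2 5c.
m1: inner = H(af b8 36 a6) = e5 5e; tag = H(c5 d2 5c e5 5e) = 7fb7
m2: inner = H(af b8 36 d8) = e5 90; tag = H(c5 d2 5c e5 90) = b1b7
m3: inner = H(af b8 36 73) = e5 2b; tag = H(c5 d2 5c e5 2b) = 4cb7 ← matches
m4: inner = H(af b8 36 77) = e5 2f; tag = H(c5 d2 5c e5 2f) = 50b7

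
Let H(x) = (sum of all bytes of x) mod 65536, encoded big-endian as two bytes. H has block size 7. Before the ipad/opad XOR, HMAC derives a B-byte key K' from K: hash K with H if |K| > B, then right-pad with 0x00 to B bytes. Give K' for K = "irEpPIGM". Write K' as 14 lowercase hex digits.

|K| = 8 > B = 7, so first hash the key.
H(K): sum = 105+114+69+112+80+73+71+77 = 701 → 02 bd.
Zero-pad H(K) = 02 bd to 7 bytes: K' = 02 bd 00 00 00 00 00.

02bd0000000000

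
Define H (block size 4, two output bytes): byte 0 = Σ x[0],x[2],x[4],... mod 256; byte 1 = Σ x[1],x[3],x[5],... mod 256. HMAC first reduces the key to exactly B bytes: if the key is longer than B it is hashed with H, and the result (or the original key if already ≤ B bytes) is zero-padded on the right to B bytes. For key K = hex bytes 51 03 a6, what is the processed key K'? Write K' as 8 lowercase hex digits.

Key hex bytes 51 03 a6 is 3 bytes ≤ B = 4; zero-pad to 4 bytes: K' = 51 03 a6 00.

5103a600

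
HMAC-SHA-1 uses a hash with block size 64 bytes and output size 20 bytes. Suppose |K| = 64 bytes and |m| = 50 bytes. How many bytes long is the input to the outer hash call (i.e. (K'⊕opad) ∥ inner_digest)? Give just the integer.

Key is 64 ≤ 64 bytes, zero-padded: |K'| = 64.
Outer input = (K'⊕opad) ∥ H(inner) → 64 + 20 = 84 bytes.

84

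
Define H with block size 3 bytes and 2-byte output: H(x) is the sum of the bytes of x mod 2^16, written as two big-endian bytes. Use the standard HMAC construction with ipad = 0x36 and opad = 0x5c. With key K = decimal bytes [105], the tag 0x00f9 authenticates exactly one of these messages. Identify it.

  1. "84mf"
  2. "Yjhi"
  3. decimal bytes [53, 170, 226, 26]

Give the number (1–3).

1

Key decimal bytes [105] = 69 is 1 byte ≤ B = 3; zero-pad to 3 bytes: K' = 69 00 00.
K' ⊕ ipad = 5f 36 36; K' ⊕ opad = 35 5c 5c.
m1: inner = H(5f 36 36 38 34 6d 66) = 02 0a; tag = H(35 5c 5c 02 0a) = 00f9 ← matches
m2: inner = H(5f 36 36 59 6a 68 69) = 02 5f; tag = H(35 5c 5c 02 5f) = 014e
m3: inner = H(5f 36 36 35 aa e2 1a) = 02 a6; tag = H(35 5c 5c 02 a6) = 0195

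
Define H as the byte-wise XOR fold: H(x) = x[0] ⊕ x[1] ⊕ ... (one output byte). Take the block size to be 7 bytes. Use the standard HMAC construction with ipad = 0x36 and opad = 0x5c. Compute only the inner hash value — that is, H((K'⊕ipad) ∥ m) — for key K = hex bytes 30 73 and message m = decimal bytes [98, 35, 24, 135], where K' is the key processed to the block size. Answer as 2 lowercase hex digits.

ab

Key hex bytes 30 73 is 2 bytes ≤ B = 7; zero-pad to 7 bytes: K' = 30 73 00 00 00 00 00.
K' ⊕ ipad = 06 45 36 36 36 36 36.
Inner input = 06 45 36 36 36 36 36 ∥ 62 23 18 87.
Inner hash: XOR 06⊕45⊕36⊕36⊕36⊕36⊕36⊕62⊕23⊕18⊕87 = ab.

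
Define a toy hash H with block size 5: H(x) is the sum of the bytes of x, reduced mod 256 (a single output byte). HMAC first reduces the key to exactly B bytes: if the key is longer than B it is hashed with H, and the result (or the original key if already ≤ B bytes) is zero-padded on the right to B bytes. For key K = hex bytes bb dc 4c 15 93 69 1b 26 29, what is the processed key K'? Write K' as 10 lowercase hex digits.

|K| = 9 > B = 5, so first hash the key.
H(K): sum = 187+220+76+21+147+105+27+38+41 = 862; mod 256 = 94 → 5e.
Zero-pad H(K) = 5e to 5 bytes: K' = 5e 00 00 00 00.

5e00000000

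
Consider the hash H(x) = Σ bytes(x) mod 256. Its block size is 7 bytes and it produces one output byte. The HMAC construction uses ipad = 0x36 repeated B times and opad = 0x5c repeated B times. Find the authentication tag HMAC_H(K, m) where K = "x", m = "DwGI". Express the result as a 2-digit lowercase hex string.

Key "x" = 78 is 1 byte ≤ B = 7; zero-pad to 7 bytes: K' = 78 00 00 00 00 00 00.
K' ⊕ ipad = 4e 36 36 36 36 36 36.  K' ⊕ opad = 24 5c 5c 5c 5c 5c 5c.
Inner input = (K'⊕ipad) ∥ m = 4e 36 36 36 36 36 36 ∥ 44 77 47 49.
Inner hash: sum = 78+54+54+54+54+54+54+68+119+71+73 = 733; mod 256 = 221 → dd.
Outer input = (K'⊕opad) ∥ inner = 24 5c 5c 5c 5c 5c 5c ∥ dd.
Outer hash (tag): sum = 36+92+92+92+92+92+92+221 = 809; mod 256 = 41 → 29.

29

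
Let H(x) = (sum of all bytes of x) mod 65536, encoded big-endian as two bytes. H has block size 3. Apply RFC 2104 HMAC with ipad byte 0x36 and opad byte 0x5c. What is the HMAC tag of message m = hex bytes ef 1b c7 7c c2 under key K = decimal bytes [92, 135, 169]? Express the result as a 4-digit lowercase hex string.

Key decimal bytes [92, 135, 169] = 5c 87 a9 is exactly B = 3 bytes: K' = 5c 87 a9.
K' ⊕ ipad = 6a b1 9f.  K' ⊕ opad = 00 db f5.
Inner input = (K'⊕ipad) ∥ m = 6a b1 9f ∥ ef 1b c7 7c c2.
Inner hash: sum = 106+177+159+239+27+199+124+194 = 1225 → 04 c9.
Outer input = (K'⊕opad) ∥ inner = 00 db f5 ∥ 04 c9.
Outer hash (tag): sum = 0+219+245+4+201 = 669 → 02 9d.

029d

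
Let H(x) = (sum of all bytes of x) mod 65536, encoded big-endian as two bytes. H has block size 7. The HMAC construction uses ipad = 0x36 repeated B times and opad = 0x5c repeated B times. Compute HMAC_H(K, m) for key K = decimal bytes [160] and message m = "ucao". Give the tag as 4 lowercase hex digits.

Key decimal bytes [160] = a0 is 1 byte ≤ B = 7; zero-pad to 7 bytes: K' = a0 00 00 00 00 00 00.
K' ⊕ ipad = 96 36 36 36 36 36 36.  K' ⊕ opad = fc 5c 5c 5c 5c 5c 5c.
Inner input = (K'⊕ipad) ∥ m = 96 36 36 36 36 36 36 ∥ 75 63 61 6f.
Inner hash: sum = 150+54+54+54+54+54+54+117+99+97+111 = 898 → 03 82.
Outer input = (K'⊕opad) ∥ inner = fc 5c 5c 5c 5c 5c 5c ∥ 03 82.
Outer hash (tag): sum = 252+92+92+92+92+92+92+3+130 = 937 → 03 a9.

03a9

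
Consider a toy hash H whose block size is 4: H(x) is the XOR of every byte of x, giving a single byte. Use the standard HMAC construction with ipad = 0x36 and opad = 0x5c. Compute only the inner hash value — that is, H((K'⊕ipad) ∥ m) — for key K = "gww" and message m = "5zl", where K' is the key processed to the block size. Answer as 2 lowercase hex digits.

Key "gww" = 67 77 77 is 3 bytes ≤ B = 4; zero-pad to 4 bytes: K' = 67 77 77 00.
K' ⊕ ipad = 51 41 41 36.
Inner input = 51 41 41 36 ∥ 35 7a 6c.
Inner hash: XOR 51⊕41⊕41⊕36⊕35⊕7a⊕6c = 44.

44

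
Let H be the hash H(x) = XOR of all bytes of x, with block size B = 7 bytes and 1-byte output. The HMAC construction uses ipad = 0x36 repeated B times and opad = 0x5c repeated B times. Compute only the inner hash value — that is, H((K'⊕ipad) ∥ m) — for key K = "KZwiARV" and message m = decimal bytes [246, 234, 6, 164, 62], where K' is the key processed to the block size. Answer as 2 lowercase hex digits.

fc

Key "KZwiARV" = 4b 5a 77 69 41 52 56 is exactly B = 7 bytes: K' = 4b 5a 77 69 41 52 56.
K' ⊕ ipad = 7d 6c 41 5f 77 64 60.
Inner input = 7d 6c 41 5f 77 64 60 ∥ f6 ea 06 a4 3e.
Inner hash: XOR 7d⊕6c⊕41⊕5f⊕77⊕64⊕60⊕f6⊕ea⊕06⊕a4⊕3e = fc.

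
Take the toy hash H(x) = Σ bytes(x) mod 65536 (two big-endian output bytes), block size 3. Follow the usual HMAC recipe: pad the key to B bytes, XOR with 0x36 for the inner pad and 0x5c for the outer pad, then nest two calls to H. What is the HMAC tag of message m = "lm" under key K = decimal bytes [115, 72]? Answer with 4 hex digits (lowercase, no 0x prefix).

Key decimal bytes [115, 72] = 73 48 is 2 bytes ≤ B = 3; zero-pad to 3 bytes: K' = 73 48 00.
K' ⊕ ipad = 45 7e 36.  K' ⊕ opad = 2f 14 5c.
Inner input = (K'⊕ipad) ∥ m = 45 7e 36 ∥ 6c 6d.
Inner hash: sum = 69+126+54+108+109 = 466 → 01 d2.
Outer input = (K'⊕opad) ∥ inner = 2f 14 5c ∥ 01 d2.
Outer hash (tag): sum = 47+20+92+1+210 = 370 → 01 72.

0172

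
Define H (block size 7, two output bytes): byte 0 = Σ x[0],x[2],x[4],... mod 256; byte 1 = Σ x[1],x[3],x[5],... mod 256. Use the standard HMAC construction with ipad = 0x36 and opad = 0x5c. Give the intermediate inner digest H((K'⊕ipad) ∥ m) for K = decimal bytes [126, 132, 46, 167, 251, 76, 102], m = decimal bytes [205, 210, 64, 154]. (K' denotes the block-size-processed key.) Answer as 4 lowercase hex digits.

Key decimal bytes [126, 132, 46, 167, 251, 76, 102] = 7e 84 2e a7 fb 4c 66 is exactly B = 7 bytes: K' = 7e 84 2e a7 fb 4c 66.
K' ⊕ ipad = 48 b2 18 91 cd 7a 50.
Inner input = 48 b2 18 91 cd 7a 50 ∥ cd d2 40 9a.
Inner hash: even-index sum = 745 mod 256 = 233; odd-index sum = 714 mod 256 = 202 → e9 ca.

e9ca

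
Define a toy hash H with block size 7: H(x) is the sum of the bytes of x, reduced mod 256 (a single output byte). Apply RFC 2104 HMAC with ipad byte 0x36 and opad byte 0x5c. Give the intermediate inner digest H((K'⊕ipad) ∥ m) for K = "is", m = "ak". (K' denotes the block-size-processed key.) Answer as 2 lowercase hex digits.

7e

Key "is" = 69 73 is 2 bytes ≤ B = 7; zero-pad to 7 bytes: K' = 69 73 00 00 00 00 00.
K' ⊕ ipad = 5f 45 36 36 36 36 36.
Inner input = 5f 45 36 36 36 36 36 ∥ 61 6b.
Inner hash: sum = 95+69+54+54+54+54+54+97+107 = 638; mod 256 = 126 → 7e.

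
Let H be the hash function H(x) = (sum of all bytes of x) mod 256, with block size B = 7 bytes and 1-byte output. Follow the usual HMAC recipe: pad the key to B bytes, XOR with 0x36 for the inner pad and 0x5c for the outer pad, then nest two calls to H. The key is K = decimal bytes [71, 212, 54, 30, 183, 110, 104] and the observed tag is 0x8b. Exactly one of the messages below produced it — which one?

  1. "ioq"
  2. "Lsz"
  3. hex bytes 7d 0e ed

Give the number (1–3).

Key decimal bytes [71, 212, 54, 30, 183, 110, 104] = 47 d4 36 1e b7 6e 68 is exactly B = 7 bytes: K' = 47 d4 36 1e b7 6e 68.
K' ⊕ ipad = 71 e2 00 28 81 58 5e; K' ⊕ opad = 1b 88 6a 42 eb 32 34.
m1: inner = H(71 e2 00 28 81 58 5e 69 6f 71) = fb; tag = H(1b 88 6a 42 eb 32 34 fb) = 9b
m2: inner = H(71 e2 00 28 81 58 5e 4c 73 7a) = eb; tag = H(1b 88 6a 42 eb 32 34 eb) = 8b ← matches
m3: inner = H(71 e2 00 28 81 58 5e 7d 0e ed) = 2a; tag = H(1b 88 6a 42 eb 32 34 2a) = ca

2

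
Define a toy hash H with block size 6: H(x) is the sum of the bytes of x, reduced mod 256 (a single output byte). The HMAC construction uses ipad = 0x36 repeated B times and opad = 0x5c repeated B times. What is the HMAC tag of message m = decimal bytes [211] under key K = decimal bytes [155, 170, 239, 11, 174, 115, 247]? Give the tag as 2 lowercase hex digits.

19

Key decimal bytes [155, 170, 239, 11, 174, 115, 247] = 9b aa ef 0b ae 73 f7 is 7 bytes > B = 6, so hash it first: H(key) = 57, then zero-pad to 6 bytes: K' = 57 00 00 00 00 00.
K' ⊕ ipad = 61 36 36 36 36 36.  K' ⊕ opad = 0b 5c 5c 5c 5c 5c.
Inner input = (K'⊕ipad) ∥ m = 61 36 36 36 36 36 ∥ d3.
Inner hash: sum = 97+54+54+54+54+54+211 = 578; mod 256 = 66 → 42.
Outer input = (K'⊕opad) ∥ inner = 0b 5c 5c 5c 5c 5c ∥ 42.
Outer hash (tag): sum = 11+92+92+92+92+92+66 = 537; mod 256 = 25 → 19.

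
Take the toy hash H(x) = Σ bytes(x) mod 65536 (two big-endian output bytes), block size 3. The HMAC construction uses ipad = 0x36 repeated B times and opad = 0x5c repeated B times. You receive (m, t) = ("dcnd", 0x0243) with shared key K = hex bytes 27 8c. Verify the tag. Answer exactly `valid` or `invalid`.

valid

Key hex bytes 27 8c is 2 bytes ≤ B = 3; zero-pad to 3 bytes: K' = 27 8c 00.
K' ⊕ ipad = 11 ba 36; K' ⊕ opad = 7b d0 5c.
Inner hash: sum = 17+186+54+100+99+110+100 = 666 → 02 9a.
Outer hash (recomputed tag): sum = 123+208+92+2+154 = 579 → 02 43.
Recomputed tag = 0243; claimed = 0243 → match.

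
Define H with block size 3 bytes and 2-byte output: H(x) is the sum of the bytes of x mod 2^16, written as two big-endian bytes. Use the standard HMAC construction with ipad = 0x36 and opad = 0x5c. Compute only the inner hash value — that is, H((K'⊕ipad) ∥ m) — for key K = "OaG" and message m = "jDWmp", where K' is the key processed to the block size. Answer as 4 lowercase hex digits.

0323

Key "OaG" = 4f 61 47 is exactly B = 3 bytes: K' = 4f 61 47.
K' ⊕ ipad = 79 57 71.
Inner input = 79 57 71 ∥ 6a 44 57 6d 70.
Inner hash: sum = 121+87+113+106+68+87+109+112 = 803 → 03 23.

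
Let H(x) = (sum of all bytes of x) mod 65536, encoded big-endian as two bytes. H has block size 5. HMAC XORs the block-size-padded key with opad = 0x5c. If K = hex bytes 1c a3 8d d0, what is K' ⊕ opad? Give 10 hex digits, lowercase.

40ffd18c5c

Key hex bytes 1c a3 8d d0 is 4 bytes ≤ B = 5; zero-pad to 5 bytes: K' = 1c a3 8d d0 00.
XOR each byte with 0x5c: 1c⊕5c=40, a3⊕5c=ff, 8d⊕5c=d1, d0⊕5c=8c, 00⊕5c=5c.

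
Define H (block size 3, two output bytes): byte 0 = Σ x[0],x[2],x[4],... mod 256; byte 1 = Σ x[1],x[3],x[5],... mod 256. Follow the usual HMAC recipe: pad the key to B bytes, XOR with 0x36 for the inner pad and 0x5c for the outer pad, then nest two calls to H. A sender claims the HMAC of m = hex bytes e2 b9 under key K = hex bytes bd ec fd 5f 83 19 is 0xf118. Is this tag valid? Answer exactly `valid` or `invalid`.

Key hex bytes bd ec fd 5f 83 19 is 6 bytes > B = 3, so hash it first: H(key) = 3d 64, then zero-pad to 3 bytes: K' = 3d 64 00.
K' ⊕ ipad = 0b 52 36; K' ⊕ opad = 61 38 5c.
Inner hash: even-index sum = 250 mod 256 = 250; odd-index sum = 308 mod 256 = 52 → fa 34.
Outer hash (recomputed tag): even-index sum = 241 mod 256 = 241; odd-index sum = 306 mod 256 = 50 → f1 32.
Recomputed tag = f132; claimed = f118 → mismatch.

invalid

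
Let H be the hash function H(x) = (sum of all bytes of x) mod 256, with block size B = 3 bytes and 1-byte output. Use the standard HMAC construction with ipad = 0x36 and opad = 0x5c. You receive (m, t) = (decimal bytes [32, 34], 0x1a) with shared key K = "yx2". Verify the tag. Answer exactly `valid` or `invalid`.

invalid

Key "yx2" = 79 78 32 is exactly B = 3 bytes: K' = 79 78 32.
K' ⊕ ipad = 4f 4e 04; K' ⊕ opad = 25 24 6e.
Inner hash: sum = 79+78+4+32+34 = 227 → e3.
Outer hash (recomputed tag): sum = 37+36+110+227 = 410; mod 256 = 154 → 9a.
Recomputed tag = 9a; claimed = 1a → mismatch.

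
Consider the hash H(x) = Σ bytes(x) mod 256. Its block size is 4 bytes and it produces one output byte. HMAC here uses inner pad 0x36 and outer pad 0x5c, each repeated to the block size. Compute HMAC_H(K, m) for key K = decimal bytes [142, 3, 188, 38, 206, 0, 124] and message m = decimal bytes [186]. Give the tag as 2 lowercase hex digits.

Key decimal bytes [142, 3, 188, 38, 206, 0, 124] = 8e 03 bc 26 ce 00 7c is 7 bytes > B = 4, so hash it first: H(key) = bd, then zero-pad to 4 bytes: K' = bd 00 00 00.
K' ⊕ ipad = 8b 36 36 36.  K' ⊕ opad = e1 5c 5c 5c.
Inner input = (K'⊕ipad) ∥ m = 8b 36 36 36 ∥ ba.
Inner hash: sum = 139+54+54+54+186 = 487; mod 256 = 231 → e7.
Outer input = (K'⊕opad) ∥ inner = e1 5c 5c 5c ∥ e7.
Outer hash (tag): sum = 225+92+92+92+231 = 732; mod 256 = 220 → dc.

dc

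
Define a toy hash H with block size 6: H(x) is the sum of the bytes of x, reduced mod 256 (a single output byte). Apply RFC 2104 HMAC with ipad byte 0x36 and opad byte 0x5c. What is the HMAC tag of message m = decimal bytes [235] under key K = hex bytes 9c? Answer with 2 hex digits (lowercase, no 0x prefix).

Key hex bytes 9c is 1 byte ≤ B = 6; zero-pad to 6 bytes: K' = 9c 00 00 00 00 00.
K' ⊕ ipad = aa 36 36 36 36 36.  K' ⊕ opad = c0 5c 5c 5c 5c 5c.
Inner input = (K'⊕ipad) ∥ m = aa 36 36 36 36 36 ∥ eb.
Inner hash: sum = 170+54+54+54+54+54+235 = 675; mod 256 = 163 → a3.
Outer input = (K'⊕opad) ∥ inner = c0 5c 5c 5c 5c 5c ∥ a3.
Outer hash (tag): sum = 192+92+92+92+92+92+163 = 815; mod 256 = 47 → 2f.

2f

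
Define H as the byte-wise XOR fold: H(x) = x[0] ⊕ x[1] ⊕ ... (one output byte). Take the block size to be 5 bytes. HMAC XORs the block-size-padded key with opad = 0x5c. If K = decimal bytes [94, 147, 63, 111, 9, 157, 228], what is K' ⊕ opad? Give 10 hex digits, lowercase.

Key decimal bytes [94, 147, 63, 111, 9, 157, 228] = 5e 93 3f 6f 09 9d e4 is 7 bytes > B = 5, so hash it first: H(key) = ed, then zero-pad to 5 bytes: K' = ed 00 00 00 00.
XOR each byte with 0x5c: ed⊕5c=b1, 00⊕5c=5c, 00⊕5c=5c, 00⊕5c=5c, 00⊕5c=5c.

b15c5c5c5c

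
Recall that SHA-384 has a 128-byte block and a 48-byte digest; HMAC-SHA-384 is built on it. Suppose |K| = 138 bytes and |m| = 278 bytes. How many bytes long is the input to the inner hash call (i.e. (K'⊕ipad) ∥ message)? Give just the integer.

Key is 138 > 128 bytes, so it is hashed to 48 bytes then zero-padded to 128: |K'| = 128.
Inner input = (K'⊕ipad) ∥ m → 128 + 278 = 406 bytes.

406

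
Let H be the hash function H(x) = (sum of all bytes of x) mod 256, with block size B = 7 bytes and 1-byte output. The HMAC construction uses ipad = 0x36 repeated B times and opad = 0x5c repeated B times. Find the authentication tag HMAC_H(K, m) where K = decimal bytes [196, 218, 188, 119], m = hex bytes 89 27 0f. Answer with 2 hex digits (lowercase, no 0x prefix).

47

Key decimal bytes [196, 218, 188, 119] = c4 da bc 77 is 4 bytes ≤ B = 7; zero-pad to 7 bytes: K' = c4 da bc 77 00 00 00.
K' ⊕ ipad = f2 ec 8a 41 36 36 36.  K' ⊕ opad = 98 86 e0 2b 5c 5c 5c.
Inner input = (K'⊕ipad) ∥ m = f2 ec 8a 41 36 36 36 ∥ 89 27 0f.
Inner hash: sum = 242+236+138+65+54+54+54+137+39+15 = 1034; mod 256 = 10 → 0a.
Outer input = (K'⊕opad) ∥ inner = 98 86 e0 2b 5c 5c 5c ∥ 0a.
Outer hash (tag): sum = 152+134+224+43+92+92+92+10 = 839; mod 256 = 71 → 47.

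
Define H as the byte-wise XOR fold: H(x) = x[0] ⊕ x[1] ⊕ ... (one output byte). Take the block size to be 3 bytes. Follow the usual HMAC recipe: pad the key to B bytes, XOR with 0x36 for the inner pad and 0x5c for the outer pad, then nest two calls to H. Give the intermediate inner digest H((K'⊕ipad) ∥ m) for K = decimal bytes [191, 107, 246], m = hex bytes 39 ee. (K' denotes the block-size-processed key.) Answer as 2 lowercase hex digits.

Key decimal bytes [191, 107, 246] = bf 6b f6 is exactly B = 3 bytes: K' = bf 6b f6.
K' ⊕ ipad = 89 5d c0.
Inner input = 89 5d c0 ∥ 39 ee.
Inner hash: XOR 89⊕5d⊕c0⊕39⊕ee = c3.

c3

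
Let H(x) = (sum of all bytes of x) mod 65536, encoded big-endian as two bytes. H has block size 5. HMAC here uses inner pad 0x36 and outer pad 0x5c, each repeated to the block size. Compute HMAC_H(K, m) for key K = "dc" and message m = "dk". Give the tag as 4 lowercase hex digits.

Key "dc" = 64 63 is 2 bytes ≤ B = 5; zero-pad to 5 bytes: K' = 64 63 00 00 00.
K' ⊕ ipad = 52 55 36 36 36.  K' ⊕ opad = 38 3f 5c 5c 5c.
Inner input = (K'⊕ipad) ∥ m = 52 55 36 36 36 ∥ 64 6b.
Inner hash: sum = 82+85+54+54+54+100+107 = 536 → 02 18.
Outer input = (K'⊕opad) ∥ inner = 38 3f 5c 5c 5c ∥ 02 18.
Outer hash (tag): sum = 56+63+92+92+92+2+24 = 421 → 01 a5.

01a5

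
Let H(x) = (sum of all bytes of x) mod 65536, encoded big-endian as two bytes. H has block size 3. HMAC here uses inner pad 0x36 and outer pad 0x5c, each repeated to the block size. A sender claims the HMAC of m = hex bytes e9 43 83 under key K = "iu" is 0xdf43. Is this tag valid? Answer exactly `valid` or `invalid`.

invalid

Key "iu" = 69 75 is 2 bytes ≤ B = 3; zero-pad to 3 bytes: K' = 69 75 00.
K' ⊕ ipad = 5f 43 36; K' ⊕ opad = 35 29 5c.
Inner hash: sum = 95+67+54+233+67+131 = 647 → 02 87.
Outer hash (recomputed tag): sum = 53+41+92+2+135 = 323 → 01 43.
Recomputed tag = 0143; claimed = df43 → mismatch.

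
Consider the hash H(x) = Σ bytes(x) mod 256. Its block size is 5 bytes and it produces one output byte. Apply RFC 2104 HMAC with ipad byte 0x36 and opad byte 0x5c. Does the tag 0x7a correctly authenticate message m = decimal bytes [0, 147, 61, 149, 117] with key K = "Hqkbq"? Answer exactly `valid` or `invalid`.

valid

Key "Hqkbq" = 48 71 6b 62 71 is exactly B = 5 bytes: K' = 48 71 6b 62 71.
K' ⊕ ipad = 7e 47 5d 54 47; K' ⊕ opad = 14 2d 37 3e 2d.
Inner hash: sum = 126+71+93+84+71+0+147+61+149+117 = 919; mod 256 = 151 → 97.
Outer hash (recomputed tag): sum = 20+45+55+62+45+151 = 378; mod 256 = 122 → 7a.
Recomputed tag = 7a; claimed = 7a → match.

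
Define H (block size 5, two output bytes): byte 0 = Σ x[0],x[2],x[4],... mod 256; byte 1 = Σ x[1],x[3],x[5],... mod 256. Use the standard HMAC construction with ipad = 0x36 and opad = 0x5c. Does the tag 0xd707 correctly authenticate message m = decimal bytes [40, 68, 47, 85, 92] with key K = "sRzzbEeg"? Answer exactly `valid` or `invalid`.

Key "sRzzbEeg" = 73 52 7a 7a 62 45 65 67 is 8 bytes > B = 5, so hash it first: H(key) = b4 78, then zero-pad to 5 bytes: K' = b4 78 00 00 00.
K' ⊕ ipad = 82 4e 36 36 36; K' ⊕ opad = e8 24 5c 5c 5c.
Inner hash: even-index sum = 391 mod 256 = 135; odd-index sum = 311 mod 256 = 55 → 87 37.
Outer hash (recomputed tag): even-index sum = 471 mod 256 = 215; odd-index sum = 263 mod 256 = 7 → d7 07.
Recomputed tag = d707; claimed = d707 → match.

valid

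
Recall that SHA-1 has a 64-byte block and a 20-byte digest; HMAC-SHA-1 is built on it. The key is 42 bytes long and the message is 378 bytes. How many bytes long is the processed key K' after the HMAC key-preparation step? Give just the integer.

Key is 42 ≤ 64 bytes, zero-padded: |K'| = 64.

64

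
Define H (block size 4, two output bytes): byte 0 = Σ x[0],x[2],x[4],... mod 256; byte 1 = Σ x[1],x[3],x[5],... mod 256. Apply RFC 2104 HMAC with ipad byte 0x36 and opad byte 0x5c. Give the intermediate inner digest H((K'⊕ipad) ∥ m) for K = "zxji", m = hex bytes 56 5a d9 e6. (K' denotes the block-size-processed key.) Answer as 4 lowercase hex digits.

d7ed

Key "zxji" = 7a 78 6a 69 is exactly B = 4 bytes: K' = 7a 78 6a 69.
K' ⊕ ipad = 4c 4e 5c 5f.
Inner input = 4c 4e 5c 5f ∥ 56 5a d9 e6.
Inner hash: even-index sum = 471 mod 256 = 215; odd-index sum = 493 mod 256 = 237 → d7 ed.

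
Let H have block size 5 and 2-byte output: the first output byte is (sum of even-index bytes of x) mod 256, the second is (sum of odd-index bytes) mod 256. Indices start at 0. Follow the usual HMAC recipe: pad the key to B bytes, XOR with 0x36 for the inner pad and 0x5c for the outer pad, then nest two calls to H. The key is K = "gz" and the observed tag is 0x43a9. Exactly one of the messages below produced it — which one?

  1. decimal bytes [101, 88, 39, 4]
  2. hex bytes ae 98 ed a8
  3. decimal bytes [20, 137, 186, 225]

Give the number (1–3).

Key "gz" = 67 7a is 2 bytes ≤ B = 5; zero-pad to 5 bytes: K' = 67 7a 00 00 00.
K' ⊕ ipad = 51 4c 36 36 36; K' ⊕ opad = 3b 26 5c 5c 5c.
m1: inner = H(51 4c 36 36 36 65 58 27 04) = 19 0e; tag = H(3b 26 5c 5c 5c 19 0e) = 019b
m2: inner = H(51 4c 36 36 36 ae 98 ed a8) = fd 1d; tag = H(3b 26 5c 5c 5c fd 1d) = 107f
m3: inner = H(51 4c 36 36 36 14 89 ba e1) = 27 50; tag = H(3b 26 5c 5c 5c 27 50) = 43a9 ← matches

3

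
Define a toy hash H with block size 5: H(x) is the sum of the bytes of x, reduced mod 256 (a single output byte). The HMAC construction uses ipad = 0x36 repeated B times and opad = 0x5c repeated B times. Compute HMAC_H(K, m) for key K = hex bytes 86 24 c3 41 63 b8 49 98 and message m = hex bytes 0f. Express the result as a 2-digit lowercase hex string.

Key hex bytes 86 24 c3 41 63 b8 49 98 is 8 bytes > B = 5, so hash it first: H(key) = aa, then zero-pad to 5 bytes: K' = aa 00 00 00 00.
K' ⊕ ipad = 9c 36 36 36 36.  K' ⊕ opad = f6 5c 5c 5c 5c.
Inner input = (K'⊕ipad) ∥ m = 9c 36 36 36 36 ∥ 0f.
Inner hash: sum = 156+54+54+54+54+15 = 387; mod 256 = 131 → 83.
Outer input = (K'⊕opad) ∥ inner = f6 5c 5c 5c 5c ∥ 83.
Outer hash (tag): sum = 246+92+92+92+92+131 = 745; mod 256 = 233 → e9.

e9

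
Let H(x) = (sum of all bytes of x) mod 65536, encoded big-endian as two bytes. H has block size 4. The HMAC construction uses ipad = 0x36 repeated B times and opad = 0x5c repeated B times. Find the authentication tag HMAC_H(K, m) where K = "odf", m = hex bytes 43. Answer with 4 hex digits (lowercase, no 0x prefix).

0176

Key "odf" = 6f 64 66 is 3 bytes ≤ B = 4; zero-pad to 4 bytes: K' = 6f 64 66 00.
K' ⊕ ipad = 59 52 50 36.  K' ⊕ opad = 33 38 3a 5c.
Inner input = (K'⊕ipad) ∥ m = 59 52 50 36 ∥ 43.
Inner hash: sum = 89+82+80+54+67 = 372 → 01 74.
Outer input = (K'⊕opad) ∥ inner = 33 38 3a 5c ∥ 01 74.
Outer hash (tag): sum = 51+56+58+92+1+116 = 374 → 01 76.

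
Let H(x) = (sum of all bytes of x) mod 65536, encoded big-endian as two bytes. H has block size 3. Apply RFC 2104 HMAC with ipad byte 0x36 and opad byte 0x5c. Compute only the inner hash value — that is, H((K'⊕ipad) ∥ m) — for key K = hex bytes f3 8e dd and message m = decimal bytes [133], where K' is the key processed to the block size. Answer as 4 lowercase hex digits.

02ed

Key hex bytes f3 8e dd is exactly B = 3 bytes: K' = f3 8e dd.
K' ⊕ ipad = c5 b8 eb.
Inner input = c5 b8 eb ∥ 85.
Inner hash: sum = 197+184+235+133 = 749 → 02 ed.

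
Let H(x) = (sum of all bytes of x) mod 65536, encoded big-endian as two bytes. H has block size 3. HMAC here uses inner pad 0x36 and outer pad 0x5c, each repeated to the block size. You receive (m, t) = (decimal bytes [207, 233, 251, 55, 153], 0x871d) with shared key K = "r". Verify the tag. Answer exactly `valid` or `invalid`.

Key "r" = 72 is 1 byte ≤ B = 3; zero-pad to 3 bytes: K' = 72 00 00.
K' ⊕ ipad = 44 36 36; K' ⊕ opad = 2e 5c 5c.
Inner hash: sum = 68+54+54+207+233+251+55+153 = 1075 → 04 33.
Outer hash (recomputed tag): sum = 46+92+92+4+51 = 285 → 01 1d.
Recomputed tag = 011d; claimed = 871d → mismatch.

invalid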